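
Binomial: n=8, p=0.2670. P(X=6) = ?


C(8,6) = 28
p^6 = 0.000362
(1-p)^2 = 0.537289
P = 28 * 0.000362 * 0.537289 = 0.0055

P(X=6) = 0.0055


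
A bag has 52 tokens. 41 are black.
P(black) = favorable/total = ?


P = 41/52 = 0.7885

P = 0.7885


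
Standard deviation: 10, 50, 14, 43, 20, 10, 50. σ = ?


Mean = 28.1429
Variance = 300.1224
SD = sqrt(300.1224) = 17.3240

SD = 17.3240


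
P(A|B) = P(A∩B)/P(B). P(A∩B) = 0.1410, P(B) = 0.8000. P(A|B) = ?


P(A|B) = 0.1410/0.8000 = 0.1762

P(A|B) = 0.1762


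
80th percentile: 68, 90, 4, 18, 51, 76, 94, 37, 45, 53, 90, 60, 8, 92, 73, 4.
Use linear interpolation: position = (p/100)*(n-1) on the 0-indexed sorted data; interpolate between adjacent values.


Sorted: 4, 4, 8, 18, 37, 45, 51, 53, 60, 68, 73, 76, 90, 90, 92, 94
n = 16
Index = 80/100 * 15 = 12.0000
Lower = data[12] = 90, Upper = data[13] = 90
P80 = 90 + 0*(0) = 90.0000

P80 = 90.0000


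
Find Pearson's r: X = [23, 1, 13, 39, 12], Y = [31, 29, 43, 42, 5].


Mean X = 17.6000, Mean Y = 30.0000
SD X = 12.768712, SD Y = 13.711309
Cov = 71.800000
r = 71.800000/(12.768712*13.711309) = 0.4101

r = 0.4101


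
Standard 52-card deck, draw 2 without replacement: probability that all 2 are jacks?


P(all jacks) = (4/52) × (3/51)
= 0.0045

P = 0.0045


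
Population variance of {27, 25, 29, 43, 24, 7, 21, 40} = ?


Mean = 27.0000
Squared deviations: 0, 4.0000, 4.0000, 256.0000, 9.0000, 400.0000, 36.0000, 169.0000
Sum = 878.0000
Variance = 878.0000/8 = 109.7500

Variance = 109.7500


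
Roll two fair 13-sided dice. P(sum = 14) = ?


Total outcomes = 13×13 = 169
Favorable (sum = 14): 13
P = 13/169 = 0.0769

P = 0.0769


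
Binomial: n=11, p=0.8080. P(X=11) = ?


C(11,11) = 1
p^11 = 0.095835
(1-p)^0 = 1.000000
P = 1 * 0.095835 * 1.000000 = 0.0958

P(X=11) = 0.0958


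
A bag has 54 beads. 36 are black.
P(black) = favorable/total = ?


P = 36/54 = 0.6667

P = 0.6667


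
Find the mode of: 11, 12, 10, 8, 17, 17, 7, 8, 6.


Frequencies: 6:1, 7:1, 8:2, 10:1, 11:1, 12:1, 17:2
Max frequency = 2
Mode = 8, 17

Mode = 8, 17


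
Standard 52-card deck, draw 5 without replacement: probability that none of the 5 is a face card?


P(no face cards) = (40/52) × (39/51) × (38/50) × (37/49) × (36/48)
= 0.2532

P = 0.2532


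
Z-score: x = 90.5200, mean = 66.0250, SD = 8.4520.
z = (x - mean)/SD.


z = (90.5200 - 66.0250)/8.4520
= 24.4950/8.4520
= 2.8981

z = 2.8981


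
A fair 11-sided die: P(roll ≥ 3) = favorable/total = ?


Favorable outcomes (roll ≥ 3): 9
Total outcomes = 11
P = 9/11 = 0.8182

P = 0.8182


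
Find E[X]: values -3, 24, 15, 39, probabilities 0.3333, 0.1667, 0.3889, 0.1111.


E[X] = -3*0.3333 + 24*0.1667 + 15*0.3889 + 39*0.1111
= -0.9999 + 4.0008 + 5.8335 + 4.3329
= 13.1673

E[X] = 13.1673


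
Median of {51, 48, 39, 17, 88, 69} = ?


Sorted: 17, 39, 48, 51, 69, 88
n = 6 (even)
Middle values: 48 and 51
Median = (48+51)/2 = 49.5000

Median = 49.5000


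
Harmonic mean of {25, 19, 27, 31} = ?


Sum of reciprocals = 1/25 + 1/19 + 1/27 + 1/31 = 0.161927
HM = 4/0.161927 = 24.7025

HM = 24.7025


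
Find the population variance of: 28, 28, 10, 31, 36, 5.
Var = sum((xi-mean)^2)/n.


Mean = 23.0000
Squared deviations: 25.0000, 25.0000, 169.0000, 64.0000, 169.0000, 324.0000
Sum = 776.0000
Variance = 776.0000/6 = 129.3333

Variance = 129.3333


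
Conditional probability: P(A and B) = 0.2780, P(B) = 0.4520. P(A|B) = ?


P(A|B) = 0.2780/0.4520 = 0.6150

P(A|B) = 0.6150


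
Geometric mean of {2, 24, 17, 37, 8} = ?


Product = 2 × 24 × 17 × 37 × 8 = 241536
GM = 241536^(1/5) = 11.9288

GM = 11.9288


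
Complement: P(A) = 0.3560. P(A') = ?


P(not A) = 1 - 0.3560 = 0.6440

P(not A) = 0.6440


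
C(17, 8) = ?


C(17,8) = 17!/(8! × 9!)
= 355687428096000/(40320 × 362880)
= 24310

C(17,8) = 24310


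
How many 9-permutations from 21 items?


P(21,9) = 21!/12!
= 51090942171709440000/479001600
= 106661318400

P(21,9) = 106661318400


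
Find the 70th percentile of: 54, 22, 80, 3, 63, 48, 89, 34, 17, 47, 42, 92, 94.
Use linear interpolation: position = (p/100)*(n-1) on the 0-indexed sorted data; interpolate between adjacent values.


Sorted: 3, 17, 22, 34, 42, 47, 48, 54, 63, 80, 89, 92, 94
n = 13
Index = 70/100 * 12 = 8.4000
Lower = data[8] = 63, Upper = data[9] = 80
P70 = 63 + 0.4000*(17) = 69.8000

P70 = 69.8000


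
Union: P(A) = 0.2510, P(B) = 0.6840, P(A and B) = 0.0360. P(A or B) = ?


P(A∪B) = 0.2510 + 0.6840 - 0.0360
= 0.9350 - 0.0360
= 0.8990

P(A∪B) = 0.8990


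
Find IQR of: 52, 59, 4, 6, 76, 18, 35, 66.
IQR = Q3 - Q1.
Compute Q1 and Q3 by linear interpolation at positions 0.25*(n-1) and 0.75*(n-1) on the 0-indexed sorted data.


Sorted: 4, 6, 18, 35, 52, 59, 66, 76
Q1 (25th %ile) = 15.0000
Q3 (75th %ile) = 60.7500
IQR = 60.7500 - 15.0000 = 45.7500

IQR = 45.7500


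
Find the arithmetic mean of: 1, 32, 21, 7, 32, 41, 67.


Sum = 1 + 32 + 21 + 7 + 32 + 41 + 67 = 201
n = 7
Mean = 201/7 = 28.7143

Mean = 28.7143


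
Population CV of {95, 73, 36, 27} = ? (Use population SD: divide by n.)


Mean = 57.7500
SD = 27.5624
CV = (27.5624/57.7500)*100 = 47.7272%

CV = 47.7272%


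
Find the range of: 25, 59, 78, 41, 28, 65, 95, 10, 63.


Max = 95, Min = 10
Range = 95 - 10 = 85

Range = 85


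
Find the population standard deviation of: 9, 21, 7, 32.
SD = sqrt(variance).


Mean = 17.2500
Variance = 101.1875
SD = sqrt(101.1875) = 10.0592

SD = 10.0592


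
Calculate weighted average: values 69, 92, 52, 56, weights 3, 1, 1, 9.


Numerator = 69*3 + 92*1 + 52*1 + 56*9 = 855
Denominator = 3 + 1 + 1 + 9 = 14
WM = 855/14 = 61.0714

WM = 61.0714


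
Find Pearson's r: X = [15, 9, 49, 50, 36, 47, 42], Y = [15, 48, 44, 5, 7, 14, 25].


Mean X = 35.4286, Mean Y = 22.5714
SD X = 15.536658, SD Y = 16.007651
Cov = -82.102041
r = -82.102041/(15.536658*16.007651) = -0.3301

r = -0.3301


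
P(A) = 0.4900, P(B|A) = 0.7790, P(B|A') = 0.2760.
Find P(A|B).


P(B) = P(B|A)*P(A) + P(B|A')*P(A')
= 0.7790*0.4900 + 0.2760*0.5100
= 0.381710 + 0.140760 = 0.522470
P(A|B) = 0.381710/0.522470 = 0.7306

P(A|B) = 0.7306


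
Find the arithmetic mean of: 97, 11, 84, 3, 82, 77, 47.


Sum = 97 + 11 + 84 + 3 + 82 + 77 + 47 = 401
n = 7
Mean = 401/7 = 57.2857

Mean = 57.2857


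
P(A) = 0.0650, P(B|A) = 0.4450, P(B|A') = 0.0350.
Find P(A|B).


P(B) = P(B|A)*P(A) + P(B|A')*P(A')
= 0.4450*0.0650 + 0.0350*0.9350
= 0.028925 + 0.032725 = 0.061650
P(A|B) = 0.028925/0.061650 = 0.4692

P(A|B) = 0.4692


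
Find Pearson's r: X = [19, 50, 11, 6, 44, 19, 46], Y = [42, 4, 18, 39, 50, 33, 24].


Mean X = 27.8571, Mean Y = 30.0000
SD X = 16.898255, SD Y = 14.589624
Cov = -69.857143
r = -69.857143/(16.898255*14.589624) = -0.2834

r = -0.2834


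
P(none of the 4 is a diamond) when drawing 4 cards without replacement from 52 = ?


P(no diamonds) = (39/52) × (38/51) × (37/50) × (36/49)
= 0.3038

P = 0.3038


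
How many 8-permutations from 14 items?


P(14,8) = 14!/6!
= 87178291200/720
= 121080960

P(14,8) = 121080960


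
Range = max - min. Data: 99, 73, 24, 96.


Max = 99, Min = 24
Range = 99 - 24 = 75

Range = 75


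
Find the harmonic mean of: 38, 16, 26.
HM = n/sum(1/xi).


Sum of reciprocals = 1/38 + 1/16 + 1/26 = 0.127277
HM = 3/0.127277 = 23.5706

HM = 23.5706


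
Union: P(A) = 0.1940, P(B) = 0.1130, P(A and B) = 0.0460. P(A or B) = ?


P(A∪B) = 0.1940 + 0.1130 - 0.0460
= 0.3070 - 0.0460
= 0.2610

P(A∪B) = 0.2610


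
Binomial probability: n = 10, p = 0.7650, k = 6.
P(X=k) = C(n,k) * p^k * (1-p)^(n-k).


C(10,6) = 210
p^6 = 0.200433
(1-p)^4 = 0.003050
P = 210 * 0.200433 * 0.003050 = 0.1284

P(X=6) = 0.1284


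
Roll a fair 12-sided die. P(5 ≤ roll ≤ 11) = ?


Favorable outcomes (5 ≤ roll ≤ 11): 7
Total outcomes = 12
P = 7/12 = 0.5833

P = 0.5833


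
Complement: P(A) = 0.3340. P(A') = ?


P(not A) = 1 - 0.3340 = 0.6660

P(not A) = 0.6660


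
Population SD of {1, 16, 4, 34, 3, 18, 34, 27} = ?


Mean = 17.1250
Variance = 162.6094
SD = sqrt(162.6094) = 12.7518

SD = 12.7518


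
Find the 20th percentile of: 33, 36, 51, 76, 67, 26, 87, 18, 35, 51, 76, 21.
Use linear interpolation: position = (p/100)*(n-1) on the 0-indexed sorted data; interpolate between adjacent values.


Sorted: 18, 21, 26, 33, 35, 36, 51, 51, 67, 76, 76, 87
n = 12
Index = 20/100 * 11 = 2.2000
Lower = data[2] = 26, Upper = data[3] = 33
P20 = 26 + 0.2000*(7) = 27.4000

P20 = 27.4000


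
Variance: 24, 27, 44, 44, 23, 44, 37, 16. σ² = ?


Mean = 32.3750
Squared deviations: 70.1406, 28.8906, 135.1406, 135.1406, 87.8906, 135.1406, 21.3906, 268.1406
Sum = 881.8750
Variance = 881.8750/8 = 110.2344

Variance = 110.2344


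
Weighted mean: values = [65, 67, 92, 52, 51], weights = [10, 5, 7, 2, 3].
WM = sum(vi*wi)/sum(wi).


Numerator = 65*10 + 67*5 + 92*7 + 52*2 + 51*3 = 1886
Denominator = 10 + 5 + 7 + 2 + 3 = 27
WM = 1886/27 = 69.8519

WM = 69.8519


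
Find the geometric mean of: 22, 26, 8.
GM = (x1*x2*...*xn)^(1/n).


Product = 22 × 26 × 8 = 4576
GM = 4576^(1/3) = 16.6021

GM = 16.6021


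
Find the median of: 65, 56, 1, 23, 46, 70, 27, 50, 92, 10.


Sorted: 1, 10, 23, 27, 46, 50, 56, 65, 70, 92
n = 10 (even)
Middle values: 46 and 50
Median = (46+50)/2 = 48.0000

Median = 48.0000


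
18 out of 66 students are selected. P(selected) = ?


P = 18/66 = 0.2727

P = 0.2727


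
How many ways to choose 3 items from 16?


C(16,3) = 16!/(3! × 13!)
= 20922789888000/(6 × 6227020800)
= 560

C(16,3) = 560


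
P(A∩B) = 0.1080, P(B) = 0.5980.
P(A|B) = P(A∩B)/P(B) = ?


P(A|B) = 0.1080/0.5980 = 0.1806

P(A|B) = 0.1806


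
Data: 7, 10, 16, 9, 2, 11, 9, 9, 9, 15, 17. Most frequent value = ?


Frequencies: 2:1, 7:1, 9:4, 10:1, 11:1, 15:1, 16:1, 17:1
Max frequency = 4
Mode = 9

Mode = 9


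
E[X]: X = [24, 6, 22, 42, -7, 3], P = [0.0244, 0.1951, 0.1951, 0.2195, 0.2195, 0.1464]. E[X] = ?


E[X] = 24*0.0244 + 6*0.1951 + 22*0.1951 + 42*0.2195 - 7*0.2195 + 3*0.1464
= 0.5856 + 1.1706 + 4.2922 + 9.2190 - 1.5365 + 0.4392
= 14.1701

E[X] = 14.1701


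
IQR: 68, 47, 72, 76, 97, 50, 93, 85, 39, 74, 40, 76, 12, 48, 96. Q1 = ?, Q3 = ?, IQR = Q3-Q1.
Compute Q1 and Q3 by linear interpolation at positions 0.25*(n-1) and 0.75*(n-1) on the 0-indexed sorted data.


Sorted: 12, 39, 40, 47, 48, 50, 68, 72, 74, 76, 76, 85, 93, 96, 97
Q1 (25th %ile) = 47.5000
Q3 (75th %ile) = 80.5000
IQR = 80.5000 - 47.5000 = 33.0000

IQR = 33.0000


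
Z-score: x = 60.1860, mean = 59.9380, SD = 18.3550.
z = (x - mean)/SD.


z = (60.1860 - 59.9380)/18.3550
= 0.2480/18.3550
= 0.0135

z = 0.0135


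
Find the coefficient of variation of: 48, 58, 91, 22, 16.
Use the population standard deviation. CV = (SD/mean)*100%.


Mean = 47.0000
SD = 26.9963
CV = (26.9963/47.0000)*100 = 57.4389%

CV = 57.4389%


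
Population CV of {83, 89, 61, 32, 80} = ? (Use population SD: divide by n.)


Mean = 69.0000
SD = 20.7364
CV = (20.7364/69.0000)*100 = 30.0528%

CV = 30.0528%


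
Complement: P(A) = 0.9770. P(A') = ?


P(not A) = 1 - 0.9770 = 0.0230

P(not A) = 0.0230


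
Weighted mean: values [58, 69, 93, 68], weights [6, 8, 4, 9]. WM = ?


Numerator = 58*6 + 69*8 + 93*4 + 68*9 = 1884
Denominator = 6 + 8 + 4 + 9 = 27
WM = 1884/27 = 69.7778

WM = 69.7778


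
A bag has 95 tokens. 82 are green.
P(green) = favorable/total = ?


P = 82/95 = 0.8632

P = 0.8632


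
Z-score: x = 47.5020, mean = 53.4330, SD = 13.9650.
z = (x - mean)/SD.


z = (47.5020 - 53.4330)/13.9650
= -5.9310/13.9650
= -0.4247

z = -0.4247


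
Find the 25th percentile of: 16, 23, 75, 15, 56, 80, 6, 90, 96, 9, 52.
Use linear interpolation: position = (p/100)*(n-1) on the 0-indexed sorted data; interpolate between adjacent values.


Sorted: 6, 9, 15, 16, 23, 52, 56, 75, 80, 90, 96
n = 11
Index = 25/100 * 10 = 2.5000
Lower = data[2] = 15, Upper = data[3] = 16
P25 = 15 + 0.5000*(1) = 15.5000

P25 = 15.5000


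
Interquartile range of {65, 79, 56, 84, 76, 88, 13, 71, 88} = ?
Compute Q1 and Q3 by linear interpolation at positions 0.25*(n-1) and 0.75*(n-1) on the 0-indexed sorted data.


Sorted: 13, 56, 65, 71, 76, 79, 84, 88, 88
Q1 (25th %ile) = 65.0000
Q3 (75th %ile) = 84.0000
IQR = 84.0000 - 65.0000 = 19.0000

IQR = 19.0000


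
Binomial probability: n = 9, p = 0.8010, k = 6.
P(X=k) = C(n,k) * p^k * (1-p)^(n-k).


C(9,6) = 84
p^6 = 0.264116
(1-p)^3 = 0.007881
P = 84 * 0.264116 * 0.007881 = 0.1748

P(X=6) = 0.1748


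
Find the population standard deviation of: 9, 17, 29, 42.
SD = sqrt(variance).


Mean = 24.2500
Variance = 155.6875
SD = sqrt(155.6875) = 12.4775

SD = 12.4775


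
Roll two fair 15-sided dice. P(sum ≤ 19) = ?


Total outcomes = 15×15 = 225
Favorable (sum ≤ 19): 159
P = 159/225 = 0.7067

P = 0.7067


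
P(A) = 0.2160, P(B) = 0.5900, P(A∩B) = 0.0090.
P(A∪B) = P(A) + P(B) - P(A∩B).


P(A∪B) = 0.2160 + 0.5900 - 0.0090
= 0.8060 - 0.0090
= 0.7970

P(A∪B) = 0.7970


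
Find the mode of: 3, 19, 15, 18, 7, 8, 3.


Frequencies: 3:2, 7:1, 8:1, 15:1, 18:1, 19:1
Max frequency = 2
Mode = 3

Mode = 3


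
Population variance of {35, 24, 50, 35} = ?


Mean = 36.0000
Squared deviations: 1.0000, 144.0000, 196.0000, 1.0000
Sum = 342.0000
Variance = 342.0000/4 = 85.5000

Variance = 85.5000


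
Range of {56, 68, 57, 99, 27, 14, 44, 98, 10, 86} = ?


Max = 99, Min = 10
Range = 99 - 10 = 89

Range = 89


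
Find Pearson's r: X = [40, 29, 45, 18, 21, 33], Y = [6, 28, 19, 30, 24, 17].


Mean X = 31.0000, Mean Y = 20.6667
SD X = 9.609024, SD Y = 7.993053
Cov = -55.333333
r = -55.333333/(9.609024*7.993053) = -0.7204

r = -0.7204


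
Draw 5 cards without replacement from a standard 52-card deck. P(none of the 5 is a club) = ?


P(no clubs) = (39/52) × (38/51) × (37/50) × (36/49) × (35/48)
= 0.2215

P = 0.2215


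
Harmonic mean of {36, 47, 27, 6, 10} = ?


Sum of reciprocals = 1/36 + 1/47 + 1/27 + 1/6 + 1/10 = 0.352758
HM = 5/0.352758 = 14.1740

HM = 14.1740


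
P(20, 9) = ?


P(20,9) = 20!/11!
= 2432902008176640000/39916800
= 60949324800

P(20,9) = 60949324800


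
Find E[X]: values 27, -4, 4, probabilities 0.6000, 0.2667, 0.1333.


E[X] = 27*0.6000 - 4*0.2667 + 4*0.1333
= 16.2000 - 1.0668 + 0.5332
= 15.6664

E[X] = 15.6664


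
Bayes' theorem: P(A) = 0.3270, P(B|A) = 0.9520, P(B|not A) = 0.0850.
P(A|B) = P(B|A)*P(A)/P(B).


P(B) = P(B|A)*P(A) + P(B|A')*P(A')
= 0.9520*0.3270 + 0.0850*0.6730
= 0.311304 + 0.057205 = 0.368509
P(A|B) = 0.311304/0.368509 = 0.8448

P(A|B) = 0.8448


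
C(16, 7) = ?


C(16,7) = 16!/(7! × 9!)
= 20922789888000/(5040 × 362880)
= 11440

C(16,7) = 11440


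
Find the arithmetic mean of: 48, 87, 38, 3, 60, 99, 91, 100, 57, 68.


Sum = 48 + 87 + 38 + 3 + 60 + 99 + 91 + 100 + 57 + 68 = 651
n = 10
Mean = 651/10 = 65.1000

Mean = 65.1000


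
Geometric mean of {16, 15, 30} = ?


Product = 16 × 15 × 30 = 7200
GM = 7200^(1/3) = 19.3098

GM = 19.3098


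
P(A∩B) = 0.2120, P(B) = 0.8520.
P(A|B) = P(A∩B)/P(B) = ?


P(A|B) = 0.2120/0.8520 = 0.2488

P(A|B) = 0.2488


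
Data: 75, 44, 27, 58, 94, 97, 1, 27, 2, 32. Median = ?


Sorted: 1, 2, 27, 27, 32, 44, 58, 75, 94, 97
n = 10 (even)
Middle values: 32 and 44
Median = (32+44)/2 = 38.0000

Median = 38.0000


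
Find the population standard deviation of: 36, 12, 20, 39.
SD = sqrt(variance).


Mean = 26.7500
Variance = 124.6875
SD = sqrt(124.6875) = 11.1664

SD = 11.1664


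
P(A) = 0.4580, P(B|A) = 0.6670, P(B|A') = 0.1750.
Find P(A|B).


P(B) = P(B|A)*P(A) + P(B|A')*P(A')
= 0.6670*0.4580 + 0.1750*0.5420
= 0.305486 + 0.094850 = 0.400336
P(A|B) = 0.305486/0.400336 = 0.7631

P(A|B) = 0.7631


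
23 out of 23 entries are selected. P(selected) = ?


P = 23/23 = 1.0000

P = 1.0000


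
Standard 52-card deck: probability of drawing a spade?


13 spades in 52 cards
P = 13/52 = 0.2500

P = 0.2500


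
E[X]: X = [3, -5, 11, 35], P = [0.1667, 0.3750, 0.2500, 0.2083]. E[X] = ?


E[X] = 3*0.1667 - 5*0.3750 + 11*0.2500 + 35*0.2083
= 0.5001 - 1.8750 + 2.7500 + 7.2905
= 8.6656

E[X] = 8.6656


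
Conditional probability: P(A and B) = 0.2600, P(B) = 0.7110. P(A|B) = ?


P(A|B) = 0.2600/0.7110 = 0.3657

P(A|B) = 0.3657


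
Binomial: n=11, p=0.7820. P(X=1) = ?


C(11,1) = 11
p^1 = 0.782000
(1-p)^10 = 2.424180e-07
P = 11 * 0.782000 * 2.424180e-07 = 2.0853e-06

P(X=1) = 2.0853e-06


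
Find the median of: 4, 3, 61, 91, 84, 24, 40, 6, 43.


Sorted: 3, 4, 6, 24, 40, 43, 61, 84, 91
n = 9 (odd)
Middle value = 40

Median = 40


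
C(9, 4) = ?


C(9,4) = 9!/(4! × 5!)
= 362880/(24 × 120)
= 126

C(9,4) = 126


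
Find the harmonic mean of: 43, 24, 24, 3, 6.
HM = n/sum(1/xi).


Sum of reciprocals = 1/43 + 1/24 + 1/24 + 1/3 + 1/6 = 0.606589
HM = 5/0.606589 = 8.2428

HM = 8.2428


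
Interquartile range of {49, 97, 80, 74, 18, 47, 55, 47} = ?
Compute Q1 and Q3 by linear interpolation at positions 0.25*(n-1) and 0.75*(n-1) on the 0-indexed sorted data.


Sorted: 18, 47, 47, 49, 55, 74, 80, 97
Q1 (25th %ile) = 47.0000
Q3 (75th %ile) = 75.5000
IQR = 75.5000 - 47.0000 = 28.5000

IQR = 28.5000


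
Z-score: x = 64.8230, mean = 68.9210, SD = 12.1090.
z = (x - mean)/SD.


z = (64.8230 - 68.9210)/12.1090
= -4.0980/12.1090
= -0.3384

z = -0.3384


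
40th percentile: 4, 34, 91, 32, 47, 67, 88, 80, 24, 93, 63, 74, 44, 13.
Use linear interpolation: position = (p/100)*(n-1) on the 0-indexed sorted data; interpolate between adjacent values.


Sorted: 4, 13, 24, 32, 34, 44, 47, 63, 67, 74, 80, 88, 91, 93
n = 14
Index = 40/100 * 13 = 5.2000
Lower = data[5] = 44, Upper = data[6] = 47
P40 = 44 + 0.2000*(3) = 44.6000

P40 = 44.6000


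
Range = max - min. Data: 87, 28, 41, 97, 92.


Max = 97, Min = 28
Range = 97 - 28 = 69

Range = 69


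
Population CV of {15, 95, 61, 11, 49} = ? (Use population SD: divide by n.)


Mean = 46.2000
SD = 31.0509
CV = (31.0509/46.2000)*100 = 67.2098%

CV = 67.2098%


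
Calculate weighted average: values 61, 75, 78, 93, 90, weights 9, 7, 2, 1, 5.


Numerator = 61*9 + 75*7 + 78*2 + 93*1 + 90*5 = 1773
Denominator = 9 + 7 + 2 + 1 + 5 = 24
WM = 1773/24 = 73.8750

WM = 73.8750


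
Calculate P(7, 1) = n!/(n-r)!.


P(7,1) = 7!/6!
= 5040/720
= 7

P(7,1) = 7


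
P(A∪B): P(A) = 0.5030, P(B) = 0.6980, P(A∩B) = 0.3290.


P(A∪B) = 0.5030 + 0.6980 - 0.3290
= 1.2010 - 0.3290
= 0.8720

P(A∪B) = 0.8720


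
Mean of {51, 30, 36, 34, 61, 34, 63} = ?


Sum = 51 + 30 + 36 + 34 + 61 + 34 + 63 = 309
n = 7
Mean = 309/7 = 44.1429

Mean = 44.1429


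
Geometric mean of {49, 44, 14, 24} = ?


Product = 49 × 44 × 14 × 24 = 724416
GM = 724416^(1/4) = 29.1741

GM = 29.1741


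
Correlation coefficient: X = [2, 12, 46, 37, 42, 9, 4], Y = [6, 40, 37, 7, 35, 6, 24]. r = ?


Mean X = 21.7143, Mean Y = 22.1429
SD X = 17.701608, SD Y = 14.436349
Cov = 101.040816
r = 101.040816/(17.701608*14.436349) = 0.3954

r = 0.3954


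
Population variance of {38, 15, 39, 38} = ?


Mean = 32.5000
Squared deviations: 30.2500, 306.2500, 42.2500, 30.2500
Sum = 409.0000
Variance = 409.0000/4 = 102.2500

Variance = 102.2500


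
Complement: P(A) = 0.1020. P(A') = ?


P(not A) = 1 - 0.1020 = 0.8980

P(not A) = 0.8980


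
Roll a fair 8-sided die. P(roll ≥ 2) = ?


Favorable outcomes (roll ≥ 2): 7
Total outcomes = 8
P = 7/8 = 0.8750

P = 0.8750


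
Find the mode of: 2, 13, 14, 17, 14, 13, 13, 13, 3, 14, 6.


Frequencies: 2:1, 3:1, 6:1, 13:4, 14:3, 17:1
Max frequency = 4
Mode = 13

Mode = 13


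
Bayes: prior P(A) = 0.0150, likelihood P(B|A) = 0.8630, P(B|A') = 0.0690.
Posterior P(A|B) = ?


P(B) = P(B|A)*P(A) + P(B|A')*P(A')
= 0.8630*0.0150 + 0.0690*0.9850
= 0.012945 + 0.067965 = 0.080910
P(A|B) = 0.012945/0.080910 = 0.1600

P(A|B) = 0.1600


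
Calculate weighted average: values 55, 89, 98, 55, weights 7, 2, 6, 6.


Numerator = 55*7 + 89*2 + 98*6 + 55*6 = 1481
Denominator = 7 + 2 + 6 + 6 = 21
WM = 1481/21 = 70.5238

WM = 70.5238


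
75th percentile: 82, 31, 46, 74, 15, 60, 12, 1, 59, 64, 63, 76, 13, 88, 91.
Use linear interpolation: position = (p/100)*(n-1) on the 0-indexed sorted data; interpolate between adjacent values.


Sorted: 1, 12, 13, 15, 31, 46, 59, 60, 63, 64, 74, 76, 82, 88, 91
n = 15
Index = 75/100 * 14 = 10.5000
Lower = data[10] = 74, Upper = data[11] = 76
P75 = 74 + 0.5000*(2) = 75.0000

P75 = 75.0000


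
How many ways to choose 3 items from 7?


C(7,3) = 7!/(3! × 4!)
= 5040/(6 × 24)
= 35

C(7,3) = 35


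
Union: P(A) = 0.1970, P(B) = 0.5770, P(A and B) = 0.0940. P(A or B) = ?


P(A∪B) = 0.1970 + 0.5770 - 0.0940
= 0.7740 - 0.0940
= 0.6800

P(A∪B) = 0.6800


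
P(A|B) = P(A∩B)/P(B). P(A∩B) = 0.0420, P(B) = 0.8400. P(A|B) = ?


P(A|B) = 0.0420/0.8400 = 0.0500

P(A|B) = 0.0500


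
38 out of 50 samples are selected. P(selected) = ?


P = 38/50 = 0.7600

P = 0.7600


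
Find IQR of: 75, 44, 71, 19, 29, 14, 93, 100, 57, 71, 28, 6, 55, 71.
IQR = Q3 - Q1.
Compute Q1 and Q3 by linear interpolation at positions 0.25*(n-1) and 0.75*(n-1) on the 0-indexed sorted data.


Sorted: 6, 14, 19, 28, 29, 44, 55, 57, 71, 71, 71, 75, 93, 100
Q1 (25th %ile) = 28.2500
Q3 (75th %ile) = 71.0000
IQR = 71.0000 - 28.2500 = 42.7500

IQR = 42.7500


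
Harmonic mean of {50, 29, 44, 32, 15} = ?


Sum of reciprocals = 1/50 + 1/29 + 1/44 + 1/32 + 1/15 = 0.175127
HM = 5/0.175127 = 28.5508

HM = 28.5508


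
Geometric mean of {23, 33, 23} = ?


Product = 23 × 33 × 23 = 17457
GM = 17457^(1/3) = 25.9412

GM = 25.9412


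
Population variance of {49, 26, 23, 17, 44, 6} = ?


Mean = 27.5000
Squared deviations: 462.2500, 2.2500, 20.2500, 110.2500, 272.2500, 462.2500
Sum = 1329.5000
Variance = 1329.5000/6 = 221.5833

Variance = 221.5833


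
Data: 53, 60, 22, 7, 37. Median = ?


Sorted: 7, 22, 37, 53, 60
n = 5 (odd)
Middle value = 37

Median = 37


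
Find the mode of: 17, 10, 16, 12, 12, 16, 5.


Frequencies: 5:1, 10:1, 12:2, 16:2, 17:1
Max frequency = 2
Mode = 12, 16

Mode = 12, 16


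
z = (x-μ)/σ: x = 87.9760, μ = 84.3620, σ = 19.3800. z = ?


z = (87.9760 - 84.3620)/19.3800
= 3.6140/19.3800
= 0.1865

z = 0.1865


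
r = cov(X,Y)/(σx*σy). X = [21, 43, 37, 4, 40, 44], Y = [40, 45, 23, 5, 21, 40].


Mean X = 31.5000, Mean Y = 29.0000
SD X = 14.476993, SD Y = 13.988090
Cov = 127.500000
r = 127.500000/(14.476993*13.988090) = 0.6296

r = 0.6296


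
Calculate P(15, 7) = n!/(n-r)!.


P(15,7) = 15!/8!
= 1307674368000/40320
= 32432400

P(15,7) = 32432400


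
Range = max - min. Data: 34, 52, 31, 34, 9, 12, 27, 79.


Max = 79, Min = 9
Range = 79 - 9 = 70

Range = 70


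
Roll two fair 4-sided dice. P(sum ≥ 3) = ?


Total outcomes = 4×4 = 16
Favorable (sum ≥ 3): 15
P = 15/16 = 0.9375

P = 0.9375


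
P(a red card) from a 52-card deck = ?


26 red cards in 52 cards
P = 26/52 = 0.5000

P = 0.5000


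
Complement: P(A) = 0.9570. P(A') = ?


P(not A) = 1 - 0.9570 = 0.0430

P(not A) = 0.0430


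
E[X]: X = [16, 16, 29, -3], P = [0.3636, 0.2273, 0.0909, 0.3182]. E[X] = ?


E[X] = 16*0.3636 + 16*0.2273 + 29*0.0909 - 3*0.3182
= 5.8176 + 3.6368 + 2.6361 - 0.9546
= 11.1359

E[X] = 11.1359


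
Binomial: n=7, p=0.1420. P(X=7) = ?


C(7,7) = 1
p^7 = 1.164175e-06
(1-p)^0 = 1.000000
P = 1 * 1.164175e-06 * 1.000000 = 1.1642e-06

P(X=7) = 1.1642e-06


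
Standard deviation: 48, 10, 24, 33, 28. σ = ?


Mean = 28.6000
Variance = 152.6400
SD = sqrt(152.6400) = 12.3548

SD = 12.3548


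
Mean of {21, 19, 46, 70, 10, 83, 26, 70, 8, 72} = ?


Sum = 21 + 19 + 46 + 70 + 10 + 83 + 26 + 70 + 8 + 72 = 425
n = 10
Mean = 425/10 = 42.5000

Mean = 42.5000


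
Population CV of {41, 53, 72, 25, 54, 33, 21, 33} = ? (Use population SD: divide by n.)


Mean = 41.5000
SD = 16.0312
CV = (16.0312/41.5000)*100 = 38.6294%

CV = 38.6294%


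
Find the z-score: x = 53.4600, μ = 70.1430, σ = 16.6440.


z = (53.4600 - 70.1430)/16.6440
= -16.6830/16.6440
= -1.0023

z = -1.0023


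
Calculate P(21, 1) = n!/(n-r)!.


P(21,1) = 21!/20!
= 51090942171709440000/2432902008176640000
= 21

P(21,1) = 21


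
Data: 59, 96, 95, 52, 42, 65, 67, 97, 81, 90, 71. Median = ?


Sorted: 42, 52, 59, 65, 67, 71, 81, 90, 95, 96, 97
n = 11 (odd)
Middle value = 71

Median = 71


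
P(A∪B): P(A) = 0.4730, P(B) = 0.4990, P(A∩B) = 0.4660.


P(A∪B) = 0.4730 + 0.4990 - 0.4660
= 0.9720 - 0.4660
= 0.5060

P(A∪B) = 0.5060


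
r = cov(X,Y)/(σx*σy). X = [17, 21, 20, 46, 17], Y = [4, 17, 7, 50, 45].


Mean X = 24.2000, Mean Y = 24.6000
SD X = 11.016351, SD Y = 19.252013
Cov = 130.680000
r = 130.680000/(11.016351*19.252013) = 0.6162

r = 0.6162


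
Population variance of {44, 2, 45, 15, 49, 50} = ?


Mean = 34.1667
Squared deviations: 96.6944, 1034.6944, 117.3611, 367.3611, 220.0278, 250.6944
Sum = 2086.8333
Variance = 2086.8333/6 = 347.8056

Variance = 347.8056


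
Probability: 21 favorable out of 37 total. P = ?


P = 21/37 = 0.5676

P = 0.5676


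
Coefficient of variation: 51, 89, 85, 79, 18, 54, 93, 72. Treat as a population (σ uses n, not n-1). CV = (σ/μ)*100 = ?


Mean = 67.6250
SD = 23.6534
CV = (23.6534/67.6250)*100 = 34.9773%

CV = 34.9773%


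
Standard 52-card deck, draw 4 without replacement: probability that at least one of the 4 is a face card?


P(at least one) = 1 - P(none)
P(none) = (40/52) × (39/51) × (38/50) × (37/49) = 0.337575
P(at least one) = 1 - 0.337575 = 0.6624

P = 0.6624


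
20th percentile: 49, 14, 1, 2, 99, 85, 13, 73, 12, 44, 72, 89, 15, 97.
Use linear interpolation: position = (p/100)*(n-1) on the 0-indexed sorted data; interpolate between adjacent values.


Sorted: 1, 2, 12, 13, 14, 15, 44, 49, 72, 73, 85, 89, 97, 99
n = 14
Index = 20/100 * 13 = 2.6000
Lower = data[2] = 12, Upper = data[3] = 13
P20 = 12 + 0.6000*(1) = 12.6000

P20 = 12.6000


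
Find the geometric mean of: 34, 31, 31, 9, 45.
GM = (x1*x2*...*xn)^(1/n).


Product = 34 × 31 × 31 × 9 × 45 = 13232970
GM = 13232970^(1/5) = 26.5663

GM = 26.5663


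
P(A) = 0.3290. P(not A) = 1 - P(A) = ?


P(not A) = 1 - 0.3290 = 0.6710

P(not A) = 0.6710


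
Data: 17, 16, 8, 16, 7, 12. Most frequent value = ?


Frequencies: 7:1, 8:1, 12:1, 16:2, 17:1
Max frequency = 2
Mode = 16

Mode = 16


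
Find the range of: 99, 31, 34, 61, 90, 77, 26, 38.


Max = 99, Min = 26
Range = 99 - 26 = 73

Range = 73


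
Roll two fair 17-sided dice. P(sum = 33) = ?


Total outcomes = 17×17 = 289
Favorable (sum = 33): 2
P = 2/289 = 0.0069

P = 0.0069


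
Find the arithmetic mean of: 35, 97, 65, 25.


Sum = 35 + 97 + 65 + 25 = 222
n = 4
Mean = 222/4 = 55.5000

Mean = 55.5000


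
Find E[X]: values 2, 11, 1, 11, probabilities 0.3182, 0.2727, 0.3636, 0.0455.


E[X] = 2*0.3182 + 11*0.2727 + 1*0.3636 + 11*0.0455
= 0.6364 + 2.9997 + 0.3636 + 0.5005
= 4.5002

E[X] = 4.5002


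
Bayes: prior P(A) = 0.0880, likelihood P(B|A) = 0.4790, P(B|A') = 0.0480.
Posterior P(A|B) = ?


P(B) = P(B|A)*P(A) + P(B|A')*P(A')
= 0.4790*0.0880 + 0.0480*0.9120
= 0.042152 + 0.043776 = 0.085928
P(A|B) = 0.042152/0.085928 = 0.4906

P(A|B) = 0.4906


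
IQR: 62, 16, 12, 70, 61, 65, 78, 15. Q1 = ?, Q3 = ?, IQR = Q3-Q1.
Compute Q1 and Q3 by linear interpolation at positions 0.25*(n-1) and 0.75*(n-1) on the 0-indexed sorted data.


Sorted: 12, 15, 16, 61, 62, 65, 70, 78
Q1 (25th %ile) = 15.7500
Q3 (75th %ile) = 66.2500
IQR = 66.2500 - 15.7500 = 50.5000

IQR = 50.5000


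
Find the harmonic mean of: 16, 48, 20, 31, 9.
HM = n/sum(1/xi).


Sum of reciprocals = 1/16 + 1/48 + 1/20 + 1/31 + 1/9 = 0.276703
HM = 5/0.276703 = 18.0699

HM = 18.0699


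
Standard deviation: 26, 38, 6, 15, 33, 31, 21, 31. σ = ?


Mean = 25.1250
Variance = 97.8594
SD = sqrt(97.8594) = 9.8924

SD = 9.8924


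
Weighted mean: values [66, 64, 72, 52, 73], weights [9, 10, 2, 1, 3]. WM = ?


Numerator = 66*9 + 64*10 + 72*2 + 52*1 + 73*3 = 1649
Denominator = 9 + 10 + 2 + 1 + 3 = 25
WM = 1649/25 = 65.9600

WM = 65.9600


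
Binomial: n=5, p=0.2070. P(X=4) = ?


C(5,4) = 5
p^4 = 0.001836
(1-p)^1 = 0.793000
P = 5 * 0.001836 * 0.793000 = 0.0073

P(X=4) = 0.0073


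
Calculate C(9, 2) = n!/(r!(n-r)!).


C(9,2) = 9!/(2! × 7!)
= 362880/(2 × 5040)
= 36

C(9,2) = 36


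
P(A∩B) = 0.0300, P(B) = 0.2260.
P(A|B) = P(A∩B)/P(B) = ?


P(A|B) = 0.0300/0.2260 = 0.1327

P(A|B) = 0.1327


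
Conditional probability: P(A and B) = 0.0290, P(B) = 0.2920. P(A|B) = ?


P(A|B) = 0.0290/0.2920 = 0.0993

P(A|B) = 0.0993


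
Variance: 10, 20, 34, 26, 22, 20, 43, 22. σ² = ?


Mean = 24.6250
Squared deviations: 213.8906, 21.3906, 87.8906, 1.8906, 6.8906, 21.3906, 337.6406, 6.8906
Sum = 697.8750
Variance = 697.8750/8 = 87.2344

Variance = 87.2344


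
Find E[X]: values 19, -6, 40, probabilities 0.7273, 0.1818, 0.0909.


E[X] = 19*0.7273 - 6*0.1818 + 40*0.0909
= 13.8187 - 1.0908 + 3.6360
= 16.3639

E[X] = 16.3639


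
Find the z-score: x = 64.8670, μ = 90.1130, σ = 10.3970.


z = (64.8670 - 90.1130)/10.3970
= -25.2460/10.3970
= -2.4282

z = -2.4282


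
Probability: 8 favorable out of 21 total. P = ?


P = 8/21 = 0.3810

P = 0.3810


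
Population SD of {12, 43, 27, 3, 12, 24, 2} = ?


Mean = 17.5714
Variance = 184.8163
SD = sqrt(184.8163) = 13.5947

SD = 13.5947


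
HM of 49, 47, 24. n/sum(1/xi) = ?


Sum of reciprocals = 1/49 + 1/47 + 1/24 = 0.083351
HM = 3/0.083351 = 35.9922

HM = 35.9922


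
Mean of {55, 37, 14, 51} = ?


Sum = 55 + 37 + 14 + 51 = 157
n = 4
Mean = 157/4 = 39.2500

Mean = 39.2500


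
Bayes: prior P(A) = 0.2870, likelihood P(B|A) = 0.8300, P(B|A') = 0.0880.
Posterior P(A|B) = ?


P(B) = P(B|A)*P(A) + P(B|A')*P(A')
= 0.8300*0.2870 + 0.0880*0.7130
= 0.238210 + 0.062744 = 0.300954
P(A|B) = 0.238210/0.300954 = 0.7915

P(A|B) = 0.7915


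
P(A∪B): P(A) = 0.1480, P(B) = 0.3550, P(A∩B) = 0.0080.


P(A∪B) = 0.1480 + 0.3550 - 0.0080
= 0.5030 - 0.0080
= 0.4950

P(A∪B) = 0.4950


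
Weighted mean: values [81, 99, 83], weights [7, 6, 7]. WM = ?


Numerator = 81*7 + 99*6 + 83*7 = 1742
Denominator = 7 + 6 + 7 = 20
WM = 1742/20 = 87.1000

WM = 87.1000


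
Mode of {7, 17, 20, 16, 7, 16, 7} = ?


Frequencies: 7:3, 16:2, 17:1, 20:1
Max frequency = 3
Mode = 7

Mode = 7


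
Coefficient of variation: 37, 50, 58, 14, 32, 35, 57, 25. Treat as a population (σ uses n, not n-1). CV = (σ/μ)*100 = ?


Mean = 38.5000
SD = 14.5516
CV = (14.5516/38.5000)*100 = 37.7964%

CV = 37.7964%


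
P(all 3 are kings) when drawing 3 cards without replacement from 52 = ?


P(all kings) = (4/52) × (3/51) × (2/50)
= 0.0002

P = 0.0002


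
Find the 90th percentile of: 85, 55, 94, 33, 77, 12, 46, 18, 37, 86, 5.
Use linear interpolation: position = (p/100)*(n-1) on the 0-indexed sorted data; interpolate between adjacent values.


Sorted: 5, 12, 18, 33, 37, 46, 55, 77, 85, 86, 94
n = 11
Index = 90/100 * 10 = 9.0000
Lower = data[9] = 86, Upper = data[10] = 94
P90 = 86 + 0*(8) = 86.0000

P90 = 86.0000


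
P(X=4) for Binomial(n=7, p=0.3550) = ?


C(7,4) = 35
p^4 = 0.015882
(1-p)^3 = 0.268336
P = 35 * 0.015882 * 0.268336 = 0.1492

P(X=4) = 0.1492


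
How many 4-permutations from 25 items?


P(25,4) = 25!/21!
= 15511210043330985984000000/51090942171709440000
= 303600

P(25,4) = 303600


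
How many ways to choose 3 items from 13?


C(13,3) = 13!/(3! × 10!)
= 6227020800/(6 × 3628800)
= 286

C(13,3) = 286


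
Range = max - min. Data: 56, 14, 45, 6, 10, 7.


Max = 56, Min = 6
Range = 56 - 6 = 50

Range = 50


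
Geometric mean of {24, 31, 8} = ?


Product = 24 × 31 × 8 = 5952
GM = 5952^(1/3) = 18.1226

GM = 18.1226


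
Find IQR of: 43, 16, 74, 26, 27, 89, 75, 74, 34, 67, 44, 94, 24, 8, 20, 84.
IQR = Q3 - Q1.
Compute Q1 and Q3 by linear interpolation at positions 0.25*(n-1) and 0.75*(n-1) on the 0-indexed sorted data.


Sorted: 8, 16, 20, 24, 26, 27, 34, 43, 44, 67, 74, 74, 75, 84, 89, 94
Q1 (25th %ile) = 25.5000
Q3 (75th %ile) = 74.2500
IQR = 74.2500 - 25.5000 = 48.7500

IQR = 48.7500


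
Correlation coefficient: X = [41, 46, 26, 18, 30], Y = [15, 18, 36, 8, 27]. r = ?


Mean X = 32.2000, Mean Y = 20.8000
SD X = 10.127191, SD Y = 9.744742
Cov = -3.160000
r = -3.160000/(10.127191*9.744742) = -0.0320

r = -0.0320


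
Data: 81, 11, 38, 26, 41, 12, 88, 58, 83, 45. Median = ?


Sorted: 11, 12, 26, 38, 41, 45, 58, 81, 83, 88
n = 10 (even)
Middle values: 41 and 45
Median = (41+45)/2 = 43.0000

Median = 43.0000


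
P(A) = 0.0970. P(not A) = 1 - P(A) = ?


P(not A) = 1 - 0.0970 = 0.9030

P(not A) = 0.9030


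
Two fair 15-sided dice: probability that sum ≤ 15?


Total outcomes = 15×15 = 225
Favorable (sum ≤ 15): 105
P = 105/225 = 0.4667

P = 0.4667


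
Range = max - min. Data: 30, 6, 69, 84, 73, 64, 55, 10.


Max = 84, Min = 6
Range = 84 - 6 = 78

Range = 78


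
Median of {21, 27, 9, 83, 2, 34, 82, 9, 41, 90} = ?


Sorted: 2, 9, 9, 21, 27, 34, 41, 82, 83, 90
n = 10 (even)
Middle values: 27 and 34
Median = (27+34)/2 = 30.5000

Median = 30.5000


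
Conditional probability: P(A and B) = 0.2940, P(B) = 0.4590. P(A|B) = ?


P(A|B) = 0.2940/0.4590 = 0.6405

P(A|B) = 0.6405


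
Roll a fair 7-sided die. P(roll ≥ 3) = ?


Favorable outcomes (roll ≥ 3): 5
Total outcomes = 7
P = 5/7 = 0.7143

P = 0.7143


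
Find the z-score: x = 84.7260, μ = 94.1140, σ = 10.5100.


z = (84.7260 - 94.1140)/10.5100
= -9.3880/10.5100
= -0.8932

z = -0.8932


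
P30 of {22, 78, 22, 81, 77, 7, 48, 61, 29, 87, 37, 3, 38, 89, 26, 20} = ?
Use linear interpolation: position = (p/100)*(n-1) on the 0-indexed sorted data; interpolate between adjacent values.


Sorted: 3, 7, 20, 22, 22, 26, 29, 37, 38, 48, 61, 77, 78, 81, 87, 89
n = 16
Index = 30/100 * 15 = 4.5000
Lower = data[4] = 22, Upper = data[5] = 26
P30 = 22 + 0.5000*(4) = 24.0000

P30 = 24.0000


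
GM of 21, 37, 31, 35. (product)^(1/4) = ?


Product = 21 × 37 × 31 × 35 = 843045
GM = 843045^(1/4) = 30.3014

GM = 30.3014


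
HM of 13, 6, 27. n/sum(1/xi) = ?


Sum of reciprocals = 1/13 + 1/6 + 1/27 = 0.280627
HM = 3/0.280627 = 10.6904

HM = 10.6904


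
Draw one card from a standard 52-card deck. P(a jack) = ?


4 jacks in 52 cards
P = 4/52 = 0.0769

P = 0.0769


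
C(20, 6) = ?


C(20,6) = 20!/(6! × 14!)
= 2432902008176640000/(720 × 87178291200)
= 38760

C(20,6) = 38760


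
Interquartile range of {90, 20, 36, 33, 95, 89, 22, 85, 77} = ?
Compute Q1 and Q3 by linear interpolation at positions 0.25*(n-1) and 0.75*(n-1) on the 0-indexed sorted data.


Sorted: 20, 22, 33, 36, 77, 85, 89, 90, 95
Q1 (25th %ile) = 33.0000
Q3 (75th %ile) = 89.0000
IQR = 89.0000 - 33.0000 = 56.0000

IQR = 56.0000


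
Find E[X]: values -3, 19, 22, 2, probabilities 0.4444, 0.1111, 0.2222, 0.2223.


E[X] = -3*0.4444 + 19*0.1111 + 22*0.2222 + 2*0.2223
= -1.3332 + 2.1109 + 4.8884 + 0.4446
= 6.1107

E[X] = 6.1107


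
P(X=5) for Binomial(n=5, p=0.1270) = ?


C(5,5) = 1
p^5 = 3.303837e-05
(1-p)^0 = 1.000000
P = 1 * 3.303837e-05 * 1.000000 = 3.3038e-05

P(X=5) = 3.3038e-05


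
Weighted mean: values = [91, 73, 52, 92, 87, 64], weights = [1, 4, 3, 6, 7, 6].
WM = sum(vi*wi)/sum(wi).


Numerator = 91*1 + 73*4 + 52*3 + 92*6 + 87*7 + 64*6 = 2084
Denominator = 1 + 4 + 3 + 6 + 7 + 6 = 27
WM = 2084/27 = 77.1852

WM = 77.1852


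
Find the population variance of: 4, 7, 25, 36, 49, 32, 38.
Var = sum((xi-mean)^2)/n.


Mean = 27.2857
Squared deviations: 542.2245, 411.5102, 5.2245, 75.9388, 471.5102, 22.2245, 114.7959
Sum = 1643.4286
Variance = 1643.4286/7 = 234.7755

Variance = 234.7755


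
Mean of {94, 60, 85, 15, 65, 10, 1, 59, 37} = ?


Sum = 94 + 60 + 85 + 15 + 65 + 10 + 1 + 59 + 37 = 426
n = 9
Mean = 426/9 = 47.3333

Mean = 47.3333


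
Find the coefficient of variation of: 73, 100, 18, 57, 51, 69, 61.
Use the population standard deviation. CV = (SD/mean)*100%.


Mean = 61.2857
SD = 22.9703
CV = (22.9703/61.2857)*100 = 37.4806%

CV = 37.4806%


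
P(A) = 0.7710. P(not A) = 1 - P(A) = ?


P(not A) = 1 - 0.7710 = 0.2290

P(not A) = 0.2290


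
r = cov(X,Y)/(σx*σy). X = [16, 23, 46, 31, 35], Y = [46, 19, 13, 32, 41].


Mean X = 30.2000, Mean Y = 30.2000
SD X = 10.264502, SD Y = 12.576168
Cov = -72.440000
r = -72.440000/(10.264502*12.576168) = -0.5612

r = -0.5612


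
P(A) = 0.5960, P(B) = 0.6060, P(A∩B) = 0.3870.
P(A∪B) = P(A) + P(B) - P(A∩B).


P(A∪B) = 0.5960 + 0.6060 - 0.3870
= 1.2020 - 0.3870
= 0.8150

P(A∪B) = 0.8150


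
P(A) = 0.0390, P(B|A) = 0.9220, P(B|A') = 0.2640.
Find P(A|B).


P(B) = P(B|A)*P(A) + P(B|A')*P(A')
= 0.9220*0.0390 + 0.2640*0.9610
= 0.035958 + 0.253704 = 0.289662
P(A|B) = 0.035958/0.289662 = 0.1241

P(A|B) = 0.1241


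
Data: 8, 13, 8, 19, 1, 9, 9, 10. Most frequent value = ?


Frequencies: 1:1, 8:2, 9:2, 10:1, 13:1, 19:1
Max frequency = 2
Mode = 8, 9

Mode = 8, 9


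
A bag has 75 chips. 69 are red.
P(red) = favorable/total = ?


P = 69/75 = 0.9200

P = 0.9200


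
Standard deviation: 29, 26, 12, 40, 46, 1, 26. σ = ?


Mean = 25.7143
Variance = 203.6327
SD = sqrt(203.6327) = 14.2700

SD = 14.2700


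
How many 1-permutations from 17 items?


P(17,1) = 17!/16!
= 355687428096000/20922789888000
= 17

P(17,1) = 17


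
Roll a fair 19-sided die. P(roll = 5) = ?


Favorable outcomes (roll = 5): 1
Total outcomes = 19
P = 1/19 = 0.0526

P = 0.0526


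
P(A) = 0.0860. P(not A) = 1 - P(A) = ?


P(not A) = 1 - 0.0860 = 0.9140

P(not A) = 0.9140


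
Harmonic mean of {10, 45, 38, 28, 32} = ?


Sum of reciprocals = 1/10 + 1/45 + 1/38 + 1/28 + 1/32 = 0.215502
HM = 5/0.215502 = 23.2016

HM = 23.2016


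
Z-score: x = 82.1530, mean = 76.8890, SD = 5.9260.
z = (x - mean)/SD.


z = (82.1530 - 76.8890)/5.9260
= 5.2640/5.9260
= 0.8883

z = 0.8883


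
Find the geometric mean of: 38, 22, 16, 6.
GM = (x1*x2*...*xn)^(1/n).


Product = 38 × 22 × 16 × 6 = 80256
GM = 80256^(1/4) = 16.8314

GM = 16.8314


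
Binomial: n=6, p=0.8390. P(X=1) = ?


C(6,1) = 6
p^1 = 0.839000
(1-p)^5 = 0.000108
P = 6 * 0.839000 * 0.000108 = 0.0005

P(X=1) = 0.0005


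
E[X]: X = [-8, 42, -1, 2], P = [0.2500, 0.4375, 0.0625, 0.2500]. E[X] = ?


E[X] = -8*0.2500 + 42*0.4375 - 1*0.0625 + 2*0.2500
= -2.0000 + 18.3750 - 0.0625 + 0.5000
= 16.8125

E[X] = 16.8125


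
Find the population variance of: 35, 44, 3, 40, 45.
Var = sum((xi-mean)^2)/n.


Mean = 33.4000
Squared deviations: 2.5600, 112.3600, 924.1600, 43.5600, 134.5600
Sum = 1217.2000
Variance = 1217.2000/5 = 243.4400

Variance = 243.4400


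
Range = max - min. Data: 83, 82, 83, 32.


Max = 83, Min = 32
Range = 83 - 32 = 51

Range = 51


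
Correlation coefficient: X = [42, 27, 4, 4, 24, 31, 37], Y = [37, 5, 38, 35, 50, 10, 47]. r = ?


Mean X = 24.1429, Mean Y = 31.7143
SD X = 13.891709, SD Y = 16.175063
Cov = -18.530612
r = -18.530612/(13.891709*16.175063) = -0.0825

r = -0.0825


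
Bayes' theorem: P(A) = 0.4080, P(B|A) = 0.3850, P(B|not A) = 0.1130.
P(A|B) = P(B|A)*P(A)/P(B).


P(B) = P(B|A)*P(A) + P(B|A')*P(A')
= 0.3850*0.4080 + 0.1130*0.5920
= 0.157080 + 0.066896 = 0.223976
P(A|B) = 0.157080/0.223976 = 0.7013

P(A|B) = 0.7013


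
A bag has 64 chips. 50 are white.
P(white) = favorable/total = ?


P = 50/64 = 0.7812

P = 0.7812
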